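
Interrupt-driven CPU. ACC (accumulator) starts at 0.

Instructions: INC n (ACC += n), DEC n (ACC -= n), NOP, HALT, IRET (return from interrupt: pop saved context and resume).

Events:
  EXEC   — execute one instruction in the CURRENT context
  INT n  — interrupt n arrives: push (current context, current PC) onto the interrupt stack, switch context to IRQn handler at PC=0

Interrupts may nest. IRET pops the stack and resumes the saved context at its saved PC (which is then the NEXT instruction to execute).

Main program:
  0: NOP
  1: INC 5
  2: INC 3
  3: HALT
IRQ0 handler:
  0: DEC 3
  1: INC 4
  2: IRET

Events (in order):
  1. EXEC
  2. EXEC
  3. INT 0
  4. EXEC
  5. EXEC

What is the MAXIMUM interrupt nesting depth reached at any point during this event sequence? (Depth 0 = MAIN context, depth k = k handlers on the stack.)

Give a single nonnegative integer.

Answer: 1

Derivation:
Event 1 (EXEC): [MAIN] PC=0: NOP [depth=0]
Event 2 (EXEC): [MAIN] PC=1: INC 5 -> ACC=5 [depth=0]
Event 3 (INT 0): INT 0 arrives: push (MAIN, PC=2), enter IRQ0 at PC=0 (depth now 1) [depth=1]
Event 4 (EXEC): [IRQ0] PC=0: DEC 3 -> ACC=2 [depth=1]
Event 5 (EXEC): [IRQ0] PC=1: INC 4 -> ACC=6 [depth=1]
Max depth observed: 1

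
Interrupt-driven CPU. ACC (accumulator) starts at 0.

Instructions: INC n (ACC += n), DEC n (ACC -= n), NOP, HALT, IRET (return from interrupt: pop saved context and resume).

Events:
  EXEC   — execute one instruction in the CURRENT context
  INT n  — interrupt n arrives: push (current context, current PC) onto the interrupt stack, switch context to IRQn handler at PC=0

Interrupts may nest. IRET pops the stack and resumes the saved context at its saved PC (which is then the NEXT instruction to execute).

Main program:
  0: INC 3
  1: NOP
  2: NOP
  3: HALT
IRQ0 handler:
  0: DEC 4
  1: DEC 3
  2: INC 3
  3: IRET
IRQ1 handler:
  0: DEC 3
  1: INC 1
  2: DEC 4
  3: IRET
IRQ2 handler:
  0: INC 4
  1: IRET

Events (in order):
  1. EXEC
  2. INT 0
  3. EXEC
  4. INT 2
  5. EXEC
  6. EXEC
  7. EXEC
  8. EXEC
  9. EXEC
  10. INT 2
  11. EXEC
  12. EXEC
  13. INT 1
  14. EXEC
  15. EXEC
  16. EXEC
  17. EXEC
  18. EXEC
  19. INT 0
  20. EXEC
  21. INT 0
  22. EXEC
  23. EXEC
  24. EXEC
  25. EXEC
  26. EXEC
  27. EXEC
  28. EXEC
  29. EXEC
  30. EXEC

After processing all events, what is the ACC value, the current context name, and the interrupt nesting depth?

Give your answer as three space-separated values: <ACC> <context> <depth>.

Event 1 (EXEC): [MAIN] PC=0: INC 3 -> ACC=3
Event 2 (INT 0): INT 0 arrives: push (MAIN, PC=1), enter IRQ0 at PC=0 (depth now 1)
Event 3 (EXEC): [IRQ0] PC=0: DEC 4 -> ACC=-1
Event 4 (INT 2): INT 2 arrives: push (IRQ0, PC=1), enter IRQ2 at PC=0 (depth now 2)
Event 5 (EXEC): [IRQ2] PC=0: INC 4 -> ACC=3
Event 6 (EXEC): [IRQ2] PC=1: IRET -> resume IRQ0 at PC=1 (depth now 1)
Event 7 (EXEC): [IRQ0] PC=1: DEC 3 -> ACC=0
Event 8 (EXEC): [IRQ0] PC=2: INC 3 -> ACC=3
Event 9 (EXEC): [IRQ0] PC=3: IRET -> resume MAIN at PC=1 (depth now 0)
Event 10 (INT 2): INT 2 arrives: push (MAIN, PC=1), enter IRQ2 at PC=0 (depth now 1)
Event 11 (EXEC): [IRQ2] PC=0: INC 4 -> ACC=7
Event 12 (EXEC): [IRQ2] PC=1: IRET -> resume MAIN at PC=1 (depth now 0)
Event 13 (INT 1): INT 1 arrives: push (MAIN, PC=1), enter IRQ1 at PC=0 (depth now 1)
Event 14 (EXEC): [IRQ1] PC=0: DEC 3 -> ACC=4
Event 15 (EXEC): [IRQ1] PC=1: INC 1 -> ACC=5
Event 16 (EXEC): [IRQ1] PC=2: DEC 4 -> ACC=1
Event 17 (EXEC): [IRQ1] PC=3: IRET -> resume MAIN at PC=1 (depth now 0)
Event 18 (EXEC): [MAIN] PC=1: NOP
Event 19 (INT 0): INT 0 arrives: push (MAIN, PC=2), enter IRQ0 at PC=0 (depth now 1)
Event 20 (EXEC): [IRQ0] PC=0: DEC 4 -> ACC=-3
Event 21 (INT 0): INT 0 arrives: push (IRQ0, PC=1), enter IRQ0 at PC=0 (depth now 2)
Event 22 (EXEC): [IRQ0] PC=0: DEC 4 -> ACC=-7
Event 23 (EXEC): [IRQ0] PC=1: DEC 3 -> ACC=-10
Event 24 (EXEC): [IRQ0] PC=2: INC 3 -> ACC=-7
Event 25 (EXEC): [IRQ0] PC=3: IRET -> resume IRQ0 at PC=1 (depth now 1)
Event 26 (EXEC): [IRQ0] PC=1: DEC 3 -> ACC=-10
Event 27 (EXEC): [IRQ0] PC=2: INC 3 -> ACC=-7
Event 28 (EXEC): [IRQ0] PC=3: IRET -> resume MAIN at PC=2 (depth now 0)
Event 29 (EXEC): [MAIN] PC=2: NOP
Event 30 (EXEC): [MAIN] PC=3: HALT

Answer: -7 MAIN 0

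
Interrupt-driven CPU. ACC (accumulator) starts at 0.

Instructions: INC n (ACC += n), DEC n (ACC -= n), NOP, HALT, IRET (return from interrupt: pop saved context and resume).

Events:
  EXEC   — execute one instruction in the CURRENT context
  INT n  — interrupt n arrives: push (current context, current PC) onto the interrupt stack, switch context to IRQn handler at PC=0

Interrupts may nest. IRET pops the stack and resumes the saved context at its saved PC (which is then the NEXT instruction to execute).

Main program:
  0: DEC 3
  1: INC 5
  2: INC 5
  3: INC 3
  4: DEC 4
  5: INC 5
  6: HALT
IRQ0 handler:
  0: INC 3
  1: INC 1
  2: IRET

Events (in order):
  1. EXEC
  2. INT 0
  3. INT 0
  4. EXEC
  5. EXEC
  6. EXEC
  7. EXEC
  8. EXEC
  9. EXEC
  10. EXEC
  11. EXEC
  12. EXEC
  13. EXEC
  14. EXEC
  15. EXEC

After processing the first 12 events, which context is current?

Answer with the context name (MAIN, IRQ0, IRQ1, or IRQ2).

Answer: MAIN

Derivation:
Event 1 (EXEC): [MAIN] PC=0: DEC 3 -> ACC=-3
Event 2 (INT 0): INT 0 arrives: push (MAIN, PC=1), enter IRQ0 at PC=0 (depth now 1)
Event 3 (INT 0): INT 0 arrives: push (IRQ0, PC=0), enter IRQ0 at PC=0 (depth now 2)
Event 4 (EXEC): [IRQ0] PC=0: INC 3 -> ACC=0
Event 5 (EXEC): [IRQ0] PC=1: INC 1 -> ACC=1
Event 6 (EXEC): [IRQ0] PC=2: IRET -> resume IRQ0 at PC=0 (depth now 1)
Event 7 (EXEC): [IRQ0] PC=0: INC 3 -> ACC=4
Event 8 (EXEC): [IRQ0] PC=1: INC 1 -> ACC=5
Event 9 (EXEC): [IRQ0] PC=2: IRET -> resume MAIN at PC=1 (depth now 0)
Event 10 (EXEC): [MAIN] PC=1: INC 5 -> ACC=10
Event 11 (EXEC): [MAIN] PC=2: INC 5 -> ACC=15
Event 12 (EXEC): [MAIN] PC=3: INC 3 -> ACC=18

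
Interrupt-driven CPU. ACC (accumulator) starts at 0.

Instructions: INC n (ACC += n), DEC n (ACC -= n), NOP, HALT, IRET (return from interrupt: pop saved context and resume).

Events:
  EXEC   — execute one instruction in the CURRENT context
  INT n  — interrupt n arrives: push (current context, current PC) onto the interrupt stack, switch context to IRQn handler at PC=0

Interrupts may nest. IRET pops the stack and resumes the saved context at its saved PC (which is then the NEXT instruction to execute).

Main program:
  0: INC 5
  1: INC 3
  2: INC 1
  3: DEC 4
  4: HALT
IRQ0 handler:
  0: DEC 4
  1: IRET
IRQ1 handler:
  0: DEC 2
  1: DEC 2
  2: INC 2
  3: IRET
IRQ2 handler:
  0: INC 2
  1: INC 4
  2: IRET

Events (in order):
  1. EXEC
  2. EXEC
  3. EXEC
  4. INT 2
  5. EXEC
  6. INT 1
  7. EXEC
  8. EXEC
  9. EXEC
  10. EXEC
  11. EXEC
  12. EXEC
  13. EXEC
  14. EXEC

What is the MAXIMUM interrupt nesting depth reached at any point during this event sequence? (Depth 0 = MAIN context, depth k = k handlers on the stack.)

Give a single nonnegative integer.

Answer: 2

Derivation:
Event 1 (EXEC): [MAIN] PC=0: INC 5 -> ACC=5 [depth=0]
Event 2 (EXEC): [MAIN] PC=1: INC 3 -> ACC=8 [depth=0]
Event 3 (EXEC): [MAIN] PC=2: INC 1 -> ACC=9 [depth=0]
Event 4 (INT 2): INT 2 arrives: push (MAIN, PC=3), enter IRQ2 at PC=0 (depth now 1) [depth=1]
Event 5 (EXEC): [IRQ2] PC=0: INC 2 -> ACC=11 [depth=1]
Event 6 (INT 1): INT 1 arrives: push (IRQ2, PC=1), enter IRQ1 at PC=0 (depth now 2) [depth=2]
Event 7 (EXEC): [IRQ1] PC=0: DEC 2 -> ACC=9 [depth=2]
Event 8 (EXEC): [IRQ1] PC=1: DEC 2 -> ACC=7 [depth=2]
Event 9 (EXEC): [IRQ1] PC=2: INC 2 -> ACC=9 [depth=2]
Event 10 (EXEC): [IRQ1] PC=3: IRET -> resume IRQ2 at PC=1 (depth now 1) [depth=1]
Event 11 (EXEC): [IRQ2] PC=1: INC 4 -> ACC=13 [depth=1]
Event 12 (EXEC): [IRQ2] PC=2: IRET -> resume MAIN at PC=3 (depth now 0) [depth=0]
Event 13 (EXEC): [MAIN] PC=3: DEC 4 -> ACC=9 [depth=0]
Event 14 (EXEC): [MAIN] PC=4: HALT [depth=0]
Max depth observed: 2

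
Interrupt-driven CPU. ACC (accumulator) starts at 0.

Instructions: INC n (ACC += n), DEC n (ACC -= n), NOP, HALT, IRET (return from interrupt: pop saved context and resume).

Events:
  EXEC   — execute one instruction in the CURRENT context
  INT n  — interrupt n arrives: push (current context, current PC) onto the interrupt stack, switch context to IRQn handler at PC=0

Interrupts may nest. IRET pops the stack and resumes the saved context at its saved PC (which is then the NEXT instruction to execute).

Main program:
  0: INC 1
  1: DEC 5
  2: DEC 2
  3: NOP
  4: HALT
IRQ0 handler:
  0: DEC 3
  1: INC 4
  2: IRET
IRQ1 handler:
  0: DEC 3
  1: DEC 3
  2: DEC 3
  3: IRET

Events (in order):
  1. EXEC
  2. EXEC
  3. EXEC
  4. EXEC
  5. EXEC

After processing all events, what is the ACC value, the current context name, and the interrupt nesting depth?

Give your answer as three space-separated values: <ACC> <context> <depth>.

Event 1 (EXEC): [MAIN] PC=0: INC 1 -> ACC=1
Event 2 (EXEC): [MAIN] PC=1: DEC 5 -> ACC=-4
Event 3 (EXEC): [MAIN] PC=2: DEC 2 -> ACC=-6
Event 4 (EXEC): [MAIN] PC=3: NOP
Event 5 (EXEC): [MAIN] PC=4: HALT

Answer: -6 MAIN 0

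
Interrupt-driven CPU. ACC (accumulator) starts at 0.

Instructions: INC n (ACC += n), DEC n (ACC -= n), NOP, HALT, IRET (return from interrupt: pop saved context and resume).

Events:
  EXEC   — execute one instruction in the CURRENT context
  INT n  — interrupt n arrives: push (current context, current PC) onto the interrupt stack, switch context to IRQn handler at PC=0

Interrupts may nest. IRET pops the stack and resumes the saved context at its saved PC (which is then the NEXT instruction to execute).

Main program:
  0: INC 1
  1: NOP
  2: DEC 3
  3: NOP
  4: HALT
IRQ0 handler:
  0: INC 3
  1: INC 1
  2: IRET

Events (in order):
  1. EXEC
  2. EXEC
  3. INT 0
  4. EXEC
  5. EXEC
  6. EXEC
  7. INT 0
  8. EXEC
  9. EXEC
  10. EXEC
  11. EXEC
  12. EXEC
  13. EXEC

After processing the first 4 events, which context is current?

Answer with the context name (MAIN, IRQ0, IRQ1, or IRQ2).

Event 1 (EXEC): [MAIN] PC=0: INC 1 -> ACC=1
Event 2 (EXEC): [MAIN] PC=1: NOP
Event 3 (INT 0): INT 0 arrives: push (MAIN, PC=2), enter IRQ0 at PC=0 (depth now 1)
Event 4 (EXEC): [IRQ0] PC=0: INC 3 -> ACC=4

Answer: IRQ0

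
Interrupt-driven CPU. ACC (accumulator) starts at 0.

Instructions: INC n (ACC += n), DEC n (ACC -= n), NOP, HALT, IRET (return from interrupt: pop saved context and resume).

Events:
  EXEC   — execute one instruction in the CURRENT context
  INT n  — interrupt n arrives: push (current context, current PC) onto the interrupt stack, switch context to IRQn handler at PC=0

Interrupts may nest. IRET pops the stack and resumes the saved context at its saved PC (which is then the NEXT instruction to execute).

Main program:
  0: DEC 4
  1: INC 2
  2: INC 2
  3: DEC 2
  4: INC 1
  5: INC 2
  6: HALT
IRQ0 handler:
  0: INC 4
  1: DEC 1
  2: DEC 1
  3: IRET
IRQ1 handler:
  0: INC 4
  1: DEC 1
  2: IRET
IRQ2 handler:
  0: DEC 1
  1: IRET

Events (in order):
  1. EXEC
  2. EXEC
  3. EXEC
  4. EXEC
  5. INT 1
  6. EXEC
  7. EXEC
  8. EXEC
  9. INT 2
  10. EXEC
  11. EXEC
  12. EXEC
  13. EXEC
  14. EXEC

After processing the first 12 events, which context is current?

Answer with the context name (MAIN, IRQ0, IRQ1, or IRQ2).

Answer: MAIN

Derivation:
Event 1 (EXEC): [MAIN] PC=0: DEC 4 -> ACC=-4
Event 2 (EXEC): [MAIN] PC=1: INC 2 -> ACC=-2
Event 3 (EXEC): [MAIN] PC=2: INC 2 -> ACC=0
Event 4 (EXEC): [MAIN] PC=3: DEC 2 -> ACC=-2
Event 5 (INT 1): INT 1 arrives: push (MAIN, PC=4), enter IRQ1 at PC=0 (depth now 1)
Event 6 (EXEC): [IRQ1] PC=0: INC 4 -> ACC=2
Event 7 (EXEC): [IRQ1] PC=1: DEC 1 -> ACC=1
Event 8 (EXEC): [IRQ1] PC=2: IRET -> resume MAIN at PC=4 (depth now 0)
Event 9 (INT 2): INT 2 arrives: push (MAIN, PC=4), enter IRQ2 at PC=0 (depth now 1)
Event 10 (EXEC): [IRQ2] PC=0: DEC 1 -> ACC=0
Event 11 (EXEC): [IRQ2] PC=1: IRET -> resume MAIN at PC=4 (depth now 0)
Event 12 (EXEC): [MAIN] PC=4: INC 1 -> ACC=1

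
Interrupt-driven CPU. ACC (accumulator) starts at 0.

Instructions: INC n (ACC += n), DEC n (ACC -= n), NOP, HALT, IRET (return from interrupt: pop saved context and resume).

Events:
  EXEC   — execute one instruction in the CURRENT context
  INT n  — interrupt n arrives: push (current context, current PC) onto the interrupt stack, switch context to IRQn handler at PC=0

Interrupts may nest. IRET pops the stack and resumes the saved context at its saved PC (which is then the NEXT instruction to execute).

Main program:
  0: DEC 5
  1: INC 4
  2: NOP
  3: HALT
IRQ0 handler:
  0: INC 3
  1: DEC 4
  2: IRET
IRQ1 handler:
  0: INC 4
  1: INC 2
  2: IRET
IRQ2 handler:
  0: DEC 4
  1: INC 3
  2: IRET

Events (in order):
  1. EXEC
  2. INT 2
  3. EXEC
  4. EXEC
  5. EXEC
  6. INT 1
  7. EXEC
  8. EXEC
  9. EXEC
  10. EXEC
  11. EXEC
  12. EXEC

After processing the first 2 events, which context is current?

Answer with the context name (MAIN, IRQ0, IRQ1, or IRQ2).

Event 1 (EXEC): [MAIN] PC=0: DEC 5 -> ACC=-5
Event 2 (INT 2): INT 2 arrives: push (MAIN, PC=1), enter IRQ2 at PC=0 (depth now 1)

Answer: IRQ2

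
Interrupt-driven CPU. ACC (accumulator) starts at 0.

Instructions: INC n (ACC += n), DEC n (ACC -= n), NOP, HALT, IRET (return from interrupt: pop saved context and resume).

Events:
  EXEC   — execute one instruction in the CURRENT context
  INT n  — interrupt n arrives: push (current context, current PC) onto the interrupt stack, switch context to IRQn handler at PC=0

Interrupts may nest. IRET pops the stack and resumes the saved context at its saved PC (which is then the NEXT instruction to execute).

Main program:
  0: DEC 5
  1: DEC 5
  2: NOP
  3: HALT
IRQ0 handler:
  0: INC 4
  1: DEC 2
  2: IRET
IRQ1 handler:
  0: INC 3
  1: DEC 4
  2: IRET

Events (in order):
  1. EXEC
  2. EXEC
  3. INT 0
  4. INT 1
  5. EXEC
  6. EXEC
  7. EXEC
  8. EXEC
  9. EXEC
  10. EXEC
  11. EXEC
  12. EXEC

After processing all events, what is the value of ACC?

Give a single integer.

Answer: -9

Derivation:
Event 1 (EXEC): [MAIN] PC=0: DEC 5 -> ACC=-5
Event 2 (EXEC): [MAIN] PC=1: DEC 5 -> ACC=-10
Event 3 (INT 0): INT 0 arrives: push (MAIN, PC=2), enter IRQ0 at PC=0 (depth now 1)
Event 4 (INT 1): INT 1 arrives: push (IRQ0, PC=0), enter IRQ1 at PC=0 (depth now 2)
Event 5 (EXEC): [IRQ1] PC=0: INC 3 -> ACC=-7
Event 6 (EXEC): [IRQ1] PC=1: DEC 4 -> ACC=-11
Event 7 (EXEC): [IRQ1] PC=2: IRET -> resume IRQ0 at PC=0 (depth now 1)
Event 8 (EXEC): [IRQ0] PC=0: INC 4 -> ACC=-7
Event 9 (EXEC): [IRQ0] PC=1: DEC 2 -> ACC=-9
Event 10 (EXEC): [IRQ0] PC=2: IRET -> resume MAIN at PC=2 (depth now 0)
Event 11 (EXEC): [MAIN] PC=2: NOP
Event 12 (EXEC): [MAIN] PC=3: HALT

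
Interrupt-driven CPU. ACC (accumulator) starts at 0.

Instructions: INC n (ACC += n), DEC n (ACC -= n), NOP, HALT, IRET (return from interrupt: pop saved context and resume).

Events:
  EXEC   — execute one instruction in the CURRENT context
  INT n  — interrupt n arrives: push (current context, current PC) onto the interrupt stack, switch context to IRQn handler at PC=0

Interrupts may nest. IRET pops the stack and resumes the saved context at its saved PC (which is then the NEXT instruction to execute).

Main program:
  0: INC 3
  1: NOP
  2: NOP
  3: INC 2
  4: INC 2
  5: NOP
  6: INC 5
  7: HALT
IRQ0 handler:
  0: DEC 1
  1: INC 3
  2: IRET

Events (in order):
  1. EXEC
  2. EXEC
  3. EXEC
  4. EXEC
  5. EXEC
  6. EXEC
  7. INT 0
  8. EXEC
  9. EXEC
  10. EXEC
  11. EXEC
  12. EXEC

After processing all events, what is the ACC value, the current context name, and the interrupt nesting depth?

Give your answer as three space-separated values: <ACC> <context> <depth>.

Answer: 14 MAIN 0

Derivation:
Event 1 (EXEC): [MAIN] PC=0: INC 3 -> ACC=3
Event 2 (EXEC): [MAIN] PC=1: NOP
Event 3 (EXEC): [MAIN] PC=2: NOP
Event 4 (EXEC): [MAIN] PC=3: INC 2 -> ACC=5
Event 5 (EXEC): [MAIN] PC=4: INC 2 -> ACC=7
Event 6 (EXEC): [MAIN] PC=5: NOP
Event 7 (INT 0): INT 0 arrives: push (MAIN, PC=6), enter IRQ0 at PC=0 (depth now 1)
Event 8 (EXEC): [IRQ0] PC=0: DEC 1 -> ACC=6
Event 9 (EXEC): [IRQ0] PC=1: INC 3 -> ACC=9
Event 10 (EXEC): [IRQ0] PC=2: IRET -> resume MAIN at PC=6 (depth now 0)
Event 11 (EXEC): [MAIN] PC=6: INC 5 -> ACC=14
Event 12 (EXEC): [MAIN] PC=7: HALT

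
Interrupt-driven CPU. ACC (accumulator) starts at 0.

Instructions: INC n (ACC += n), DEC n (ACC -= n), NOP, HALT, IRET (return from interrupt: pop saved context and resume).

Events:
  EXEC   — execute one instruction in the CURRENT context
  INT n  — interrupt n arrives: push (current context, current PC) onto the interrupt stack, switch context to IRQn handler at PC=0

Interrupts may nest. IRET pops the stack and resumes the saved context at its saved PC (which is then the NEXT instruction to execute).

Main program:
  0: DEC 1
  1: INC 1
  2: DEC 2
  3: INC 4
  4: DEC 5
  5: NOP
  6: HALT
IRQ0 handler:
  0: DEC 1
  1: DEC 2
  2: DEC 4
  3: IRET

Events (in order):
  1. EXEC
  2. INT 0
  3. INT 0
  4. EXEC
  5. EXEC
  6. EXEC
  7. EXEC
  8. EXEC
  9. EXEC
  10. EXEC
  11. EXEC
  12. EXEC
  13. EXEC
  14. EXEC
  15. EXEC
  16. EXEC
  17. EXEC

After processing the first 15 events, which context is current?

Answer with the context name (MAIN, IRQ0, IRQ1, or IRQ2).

Event 1 (EXEC): [MAIN] PC=0: DEC 1 -> ACC=-1
Event 2 (INT 0): INT 0 arrives: push (MAIN, PC=1), enter IRQ0 at PC=0 (depth now 1)
Event 3 (INT 0): INT 0 arrives: push (IRQ0, PC=0), enter IRQ0 at PC=0 (depth now 2)
Event 4 (EXEC): [IRQ0] PC=0: DEC 1 -> ACC=-2
Event 5 (EXEC): [IRQ0] PC=1: DEC 2 -> ACC=-4
Event 6 (EXEC): [IRQ0] PC=2: DEC 4 -> ACC=-8
Event 7 (EXEC): [IRQ0] PC=3: IRET -> resume IRQ0 at PC=0 (depth now 1)
Event 8 (EXEC): [IRQ0] PC=0: DEC 1 -> ACC=-9
Event 9 (EXEC): [IRQ0] PC=1: DEC 2 -> ACC=-11
Event 10 (EXEC): [IRQ0] PC=2: DEC 4 -> ACC=-15
Event 11 (EXEC): [IRQ0] PC=3: IRET -> resume MAIN at PC=1 (depth now 0)
Event 12 (EXEC): [MAIN] PC=1: INC 1 -> ACC=-14
Event 13 (EXEC): [MAIN] PC=2: DEC 2 -> ACC=-16
Event 14 (EXEC): [MAIN] PC=3: INC 4 -> ACC=-12
Event 15 (EXEC): [MAIN] PC=4: DEC 5 -> ACC=-17

Answer: MAIN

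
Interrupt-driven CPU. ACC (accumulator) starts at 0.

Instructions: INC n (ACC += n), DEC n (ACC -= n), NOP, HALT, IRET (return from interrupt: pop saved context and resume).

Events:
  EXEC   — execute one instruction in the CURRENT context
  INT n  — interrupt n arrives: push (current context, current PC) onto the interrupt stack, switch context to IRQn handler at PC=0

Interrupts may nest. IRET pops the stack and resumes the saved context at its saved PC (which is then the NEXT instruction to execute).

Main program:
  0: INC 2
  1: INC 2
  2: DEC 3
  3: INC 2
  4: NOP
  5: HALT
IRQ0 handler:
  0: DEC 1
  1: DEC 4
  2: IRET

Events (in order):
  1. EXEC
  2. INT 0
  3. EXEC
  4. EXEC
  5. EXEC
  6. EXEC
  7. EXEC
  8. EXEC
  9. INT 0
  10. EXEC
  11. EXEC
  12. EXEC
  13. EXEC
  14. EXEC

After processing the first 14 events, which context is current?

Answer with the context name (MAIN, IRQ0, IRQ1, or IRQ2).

Answer: MAIN

Derivation:
Event 1 (EXEC): [MAIN] PC=0: INC 2 -> ACC=2
Event 2 (INT 0): INT 0 arrives: push (MAIN, PC=1), enter IRQ0 at PC=0 (depth now 1)
Event 3 (EXEC): [IRQ0] PC=0: DEC 1 -> ACC=1
Event 4 (EXEC): [IRQ0] PC=1: DEC 4 -> ACC=-3
Event 5 (EXEC): [IRQ0] PC=2: IRET -> resume MAIN at PC=1 (depth now 0)
Event 6 (EXEC): [MAIN] PC=1: INC 2 -> ACC=-1
Event 7 (EXEC): [MAIN] PC=2: DEC 3 -> ACC=-4
Event 8 (EXEC): [MAIN] PC=3: INC 2 -> ACC=-2
Event 9 (INT 0): INT 0 arrives: push (MAIN, PC=4), enter IRQ0 at PC=0 (depth now 1)
Event 10 (EXEC): [IRQ0] PC=0: DEC 1 -> ACC=-3
Event 11 (EXEC): [IRQ0] PC=1: DEC 4 -> ACC=-7
Event 12 (EXEC): [IRQ0] PC=2: IRET -> resume MAIN at PC=4 (depth now 0)
Event 13 (EXEC): [MAIN] PC=4: NOP
Event 14 (EXEC): [MAIN] PC=5: HALT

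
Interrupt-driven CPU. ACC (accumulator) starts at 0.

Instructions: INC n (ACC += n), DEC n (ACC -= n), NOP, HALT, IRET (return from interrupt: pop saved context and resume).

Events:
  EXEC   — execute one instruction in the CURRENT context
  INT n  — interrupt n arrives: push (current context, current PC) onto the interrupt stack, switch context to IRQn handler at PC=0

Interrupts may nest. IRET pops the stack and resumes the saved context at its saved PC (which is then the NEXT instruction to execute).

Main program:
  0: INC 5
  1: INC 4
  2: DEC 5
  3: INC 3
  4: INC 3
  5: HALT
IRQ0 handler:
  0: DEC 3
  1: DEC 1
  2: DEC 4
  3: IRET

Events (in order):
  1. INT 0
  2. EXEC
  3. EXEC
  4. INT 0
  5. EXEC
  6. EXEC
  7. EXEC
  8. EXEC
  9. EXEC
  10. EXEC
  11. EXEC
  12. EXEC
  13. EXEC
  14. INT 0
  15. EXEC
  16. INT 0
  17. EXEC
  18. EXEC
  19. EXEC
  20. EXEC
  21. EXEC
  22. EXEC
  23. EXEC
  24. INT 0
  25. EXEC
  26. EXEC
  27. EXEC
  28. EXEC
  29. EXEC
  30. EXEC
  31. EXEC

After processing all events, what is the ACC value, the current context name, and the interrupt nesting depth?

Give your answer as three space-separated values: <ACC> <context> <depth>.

Answer: -30 MAIN 0

Derivation:
Event 1 (INT 0): INT 0 arrives: push (MAIN, PC=0), enter IRQ0 at PC=0 (depth now 1)
Event 2 (EXEC): [IRQ0] PC=0: DEC 3 -> ACC=-3
Event 3 (EXEC): [IRQ0] PC=1: DEC 1 -> ACC=-4
Event 4 (INT 0): INT 0 arrives: push (IRQ0, PC=2), enter IRQ0 at PC=0 (depth now 2)
Event 5 (EXEC): [IRQ0] PC=0: DEC 3 -> ACC=-7
Event 6 (EXEC): [IRQ0] PC=1: DEC 1 -> ACC=-8
Event 7 (EXEC): [IRQ0] PC=2: DEC 4 -> ACC=-12
Event 8 (EXEC): [IRQ0] PC=3: IRET -> resume IRQ0 at PC=2 (depth now 1)
Event 9 (EXEC): [IRQ0] PC=2: DEC 4 -> ACC=-16
Event 10 (EXEC): [IRQ0] PC=3: IRET -> resume MAIN at PC=0 (depth now 0)
Event 11 (EXEC): [MAIN] PC=0: INC 5 -> ACC=-11
Event 12 (EXEC): [MAIN] PC=1: INC 4 -> ACC=-7
Event 13 (EXEC): [MAIN] PC=2: DEC 5 -> ACC=-12
Event 14 (INT 0): INT 0 arrives: push (MAIN, PC=3), enter IRQ0 at PC=0 (depth now 1)
Event 15 (EXEC): [IRQ0] PC=0: DEC 3 -> ACC=-15
Event 16 (INT 0): INT 0 arrives: push (IRQ0, PC=1), enter IRQ0 at PC=0 (depth now 2)
Event 17 (EXEC): [IRQ0] PC=0: DEC 3 -> ACC=-18
Event 18 (EXEC): [IRQ0] PC=1: DEC 1 -> ACC=-19
Event 19 (EXEC): [IRQ0] PC=2: DEC 4 -> ACC=-23
Event 20 (EXEC): [IRQ0] PC=3: IRET -> resume IRQ0 at PC=1 (depth now 1)
Event 21 (EXEC): [IRQ0] PC=1: DEC 1 -> ACC=-24
Event 22 (EXEC): [IRQ0] PC=2: DEC 4 -> ACC=-28
Event 23 (EXEC): [IRQ0] PC=3: IRET -> resume MAIN at PC=3 (depth now 0)
Event 24 (INT 0): INT 0 arrives: push (MAIN, PC=3), enter IRQ0 at PC=0 (depth now 1)
Event 25 (EXEC): [IRQ0] PC=0: DEC 3 -> ACC=-31
Event 26 (EXEC): [IRQ0] PC=1: DEC 1 -> ACC=-32
Event 27 (EXEC): [IRQ0] PC=2: DEC 4 -> ACC=-36
Event 28 (EXEC): [IRQ0] PC=3: IRET -> resume MAIN at PC=3 (depth now 0)
Event 29 (EXEC): [MAIN] PC=3: INC 3 -> ACC=-33
Event 30 (EXEC): [MAIN] PC=4: INC 3 -> ACC=-30
Event 31 (EXEC): [MAIN] PC=5: HALT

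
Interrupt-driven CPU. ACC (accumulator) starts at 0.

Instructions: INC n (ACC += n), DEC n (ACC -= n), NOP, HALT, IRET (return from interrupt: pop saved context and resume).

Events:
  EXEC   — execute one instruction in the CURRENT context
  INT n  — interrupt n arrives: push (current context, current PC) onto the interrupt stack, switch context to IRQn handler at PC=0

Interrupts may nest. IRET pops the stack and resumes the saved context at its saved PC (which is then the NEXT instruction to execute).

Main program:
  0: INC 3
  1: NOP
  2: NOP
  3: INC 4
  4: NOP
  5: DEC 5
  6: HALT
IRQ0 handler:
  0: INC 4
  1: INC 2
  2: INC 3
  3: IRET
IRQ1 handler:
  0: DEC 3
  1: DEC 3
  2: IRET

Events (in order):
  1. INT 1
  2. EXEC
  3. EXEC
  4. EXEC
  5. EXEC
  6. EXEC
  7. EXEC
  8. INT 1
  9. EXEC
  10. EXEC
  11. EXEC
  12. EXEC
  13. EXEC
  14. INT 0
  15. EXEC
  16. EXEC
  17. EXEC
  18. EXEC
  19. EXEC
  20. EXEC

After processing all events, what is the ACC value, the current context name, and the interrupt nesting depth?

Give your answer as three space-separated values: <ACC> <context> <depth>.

Event 1 (INT 1): INT 1 arrives: push (MAIN, PC=0), enter IRQ1 at PC=0 (depth now 1)
Event 2 (EXEC): [IRQ1] PC=0: DEC 3 -> ACC=-3
Event 3 (EXEC): [IRQ1] PC=1: DEC 3 -> ACC=-6
Event 4 (EXEC): [IRQ1] PC=2: IRET -> resume MAIN at PC=0 (depth now 0)
Event 5 (EXEC): [MAIN] PC=0: INC 3 -> ACC=-3
Event 6 (EXEC): [MAIN] PC=1: NOP
Event 7 (EXEC): [MAIN] PC=2: NOP
Event 8 (INT 1): INT 1 arrives: push (MAIN, PC=3), enter IRQ1 at PC=0 (depth now 1)
Event 9 (EXEC): [IRQ1] PC=0: DEC 3 -> ACC=-6
Event 10 (EXEC): [IRQ1] PC=1: DEC 3 -> ACC=-9
Event 11 (EXEC): [IRQ1] PC=2: IRET -> resume MAIN at PC=3 (depth now 0)
Event 12 (EXEC): [MAIN] PC=3: INC 4 -> ACC=-5
Event 13 (EXEC): [MAIN] PC=4: NOP
Event 14 (INT 0): INT 0 arrives: push (MAIN, PC=5), enter IRQ0 at PC=0 (depth now 1)
Event 15 (EXEC): [IRQ0] PC=0: INC 4 -> ACC=-1
Event 16 (EXEC): [IRQ0] PC=1: INC 2 -> ACC=1
Event 17 (EXEC): [IRQ0] PC=2: INC 3 -> ACC=4
Event 18 (EXEC): [IRQ0] PC=3: IRET -> resume MAIN at PC=5 (depth now 0)
Event 19 (EXEC): [MAIN] PC=5: DEC 5 -> ACC=-1
Event 20 (EXEC): [MAIN] PC=6: HALT

Answer: -1 MAIN 0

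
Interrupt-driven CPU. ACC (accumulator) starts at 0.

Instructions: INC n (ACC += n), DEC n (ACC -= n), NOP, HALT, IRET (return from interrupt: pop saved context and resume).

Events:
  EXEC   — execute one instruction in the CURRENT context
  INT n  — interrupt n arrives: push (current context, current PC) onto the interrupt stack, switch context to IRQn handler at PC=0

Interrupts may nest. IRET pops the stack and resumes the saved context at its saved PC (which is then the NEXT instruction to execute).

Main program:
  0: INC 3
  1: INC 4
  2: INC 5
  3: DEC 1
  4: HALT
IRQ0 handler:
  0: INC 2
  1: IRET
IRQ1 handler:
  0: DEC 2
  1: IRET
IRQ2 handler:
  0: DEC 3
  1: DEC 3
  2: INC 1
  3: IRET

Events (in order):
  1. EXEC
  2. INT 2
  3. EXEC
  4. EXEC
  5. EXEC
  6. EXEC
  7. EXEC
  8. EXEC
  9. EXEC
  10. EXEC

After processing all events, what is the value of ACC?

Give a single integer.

Answer: 6

Derivation:
Event 1 (EXEC): [MAIN] PC=0: INC 3 -> ACC=3
Event 2 (INT 2): INT 2 arrives: push (MAIN, PC=1), enter IRQ2 at PC=0 (depth now 1)
Event 3 (EXEC): [IRQ2] PC=0: DEC 3 -> ACC=0
Event 4 (EXEC): [IRQ2] PC=1: DEC 3 -> ACC=-3
Event 5 (EXEC): [IRQ2] PC=2: INC 1 -> ACC=-2
Event 6 (EXEC): [IRQ2] PC=3: IRET -> resume MAIN at PC=1 (depth now 0)
Event 7 (EXEC): [MAIN] PC=1: INC 4 -> ACC=2
Event 8 (EXEC): [MAIN] PC=2: INC 5 -> ACC=7
Event 9 (EXEC): [MAIN] PC=3: DEC 1 -> ACC=6
Event 10 (EXEC): [MAIN] PC=4: HALT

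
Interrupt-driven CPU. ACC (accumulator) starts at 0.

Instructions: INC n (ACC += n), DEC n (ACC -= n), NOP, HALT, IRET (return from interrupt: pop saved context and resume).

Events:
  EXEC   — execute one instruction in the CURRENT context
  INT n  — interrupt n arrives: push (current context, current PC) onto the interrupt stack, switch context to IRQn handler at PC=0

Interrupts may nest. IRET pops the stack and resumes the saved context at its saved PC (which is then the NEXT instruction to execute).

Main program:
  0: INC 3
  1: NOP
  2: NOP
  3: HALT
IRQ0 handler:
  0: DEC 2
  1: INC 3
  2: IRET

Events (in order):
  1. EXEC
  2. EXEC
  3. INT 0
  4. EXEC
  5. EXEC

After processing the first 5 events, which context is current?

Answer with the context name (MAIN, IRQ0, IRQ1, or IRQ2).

Answer: IRQ0

Derivation:
Event 1 (EXEC): [MAIN] PC=0: INC 3 -> ACC=3
Event 2 (EXEC): [MAIN] PC=1: NOP
Event 3 (INT 0): INT 0 arrives: push (MAIN, PC=2), enter IRQ0 at PC=0 (depth now 1)
Event 4 (EXEC): [IRQ0] PC=0: DEC 2 -> ACC=1
Event 5 (EXEC): [IRQ0] PC=1: INC 3 -> ACC=4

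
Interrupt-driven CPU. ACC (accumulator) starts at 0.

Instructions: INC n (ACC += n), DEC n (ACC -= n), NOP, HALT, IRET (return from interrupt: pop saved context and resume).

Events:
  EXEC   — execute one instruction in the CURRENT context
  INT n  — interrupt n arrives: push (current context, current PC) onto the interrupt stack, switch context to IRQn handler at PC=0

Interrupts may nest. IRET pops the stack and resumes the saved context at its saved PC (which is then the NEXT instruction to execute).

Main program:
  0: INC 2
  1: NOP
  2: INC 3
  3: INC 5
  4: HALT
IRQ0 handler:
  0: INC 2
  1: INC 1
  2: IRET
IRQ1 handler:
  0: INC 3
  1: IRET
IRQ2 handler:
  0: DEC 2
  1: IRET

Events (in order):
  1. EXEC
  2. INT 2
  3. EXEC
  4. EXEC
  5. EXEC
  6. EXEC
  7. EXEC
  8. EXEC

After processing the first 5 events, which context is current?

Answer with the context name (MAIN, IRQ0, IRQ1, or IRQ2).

Answer: MAIN

Derivation:
Event 1 (EXEC): [MAIN] PC=0: INC 2 -> ACC=2
Event 2 (INT 2): INT 2 arrives: push (MAIN, PC=1), enter IRQ2 at PC=0 (depth now 1)
Event 3 (EXEC): [IRQ2] PC=0: DEC 2 -> ACC=0
Event 4 (EXEC): [IRQ2] PC=1: IRET -> resume MAIN at PC=1 (depth now 0)
Event 5 (EXEC): [MAIN] PC=1: NOP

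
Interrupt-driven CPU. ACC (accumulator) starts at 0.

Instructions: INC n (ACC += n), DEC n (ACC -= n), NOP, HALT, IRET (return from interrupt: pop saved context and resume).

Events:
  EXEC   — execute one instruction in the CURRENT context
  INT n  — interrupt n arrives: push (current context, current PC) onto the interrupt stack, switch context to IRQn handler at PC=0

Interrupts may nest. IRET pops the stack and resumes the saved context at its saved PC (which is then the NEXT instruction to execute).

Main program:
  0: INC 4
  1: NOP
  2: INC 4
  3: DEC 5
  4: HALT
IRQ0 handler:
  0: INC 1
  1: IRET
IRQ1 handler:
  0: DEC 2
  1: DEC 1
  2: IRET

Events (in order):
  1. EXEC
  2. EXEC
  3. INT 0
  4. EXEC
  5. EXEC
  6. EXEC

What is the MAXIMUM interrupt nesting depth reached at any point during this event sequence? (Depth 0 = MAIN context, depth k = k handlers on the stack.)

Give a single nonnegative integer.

Event 1 (EXEC): [MAIN] PC=0: INC 4 -> ACC=4 [depth=0]
Event 2 (EXEC): [MAIN] PC=1: NOP [depth=0]
Event 3 (INT 0): INT 0 arrives: push (MAIN, PC=2), enter IRQ0 at PC=0 (depth now 1) [depth=1]
Event 4 (EXEC): [IRQ0] PC=0: INC 1 -> ACC=5 [depth=1]
Event 5 (EXEC): [IRQ0] PC=1: IRET -> resume MAIN at PC=2 (depth now 0) [depth=0]
Event 6 (EXEC): [MAIN] PC=2: INC 4 -> ACC=9 [depth=0]
Max depth observed: 1

Answer: 1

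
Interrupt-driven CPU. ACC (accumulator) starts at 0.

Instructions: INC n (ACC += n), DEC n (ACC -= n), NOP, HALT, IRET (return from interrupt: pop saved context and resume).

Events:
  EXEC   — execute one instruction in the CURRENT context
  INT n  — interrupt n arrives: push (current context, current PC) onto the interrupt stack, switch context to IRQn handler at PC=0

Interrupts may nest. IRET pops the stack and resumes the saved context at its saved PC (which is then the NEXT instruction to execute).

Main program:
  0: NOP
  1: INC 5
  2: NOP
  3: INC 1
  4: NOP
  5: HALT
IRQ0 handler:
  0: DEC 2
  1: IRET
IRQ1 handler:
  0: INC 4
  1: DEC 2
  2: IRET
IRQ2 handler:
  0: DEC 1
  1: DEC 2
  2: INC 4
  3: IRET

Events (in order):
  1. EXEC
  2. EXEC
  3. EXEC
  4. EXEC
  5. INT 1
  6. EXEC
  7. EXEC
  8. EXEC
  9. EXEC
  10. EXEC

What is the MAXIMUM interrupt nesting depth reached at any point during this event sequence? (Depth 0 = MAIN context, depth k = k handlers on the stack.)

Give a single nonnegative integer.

Answer: 1

Derivation:
Event 1 (EXEC): [MAIN] PC=0: NOP [depth=0]
Event 2 (EXEC): [MAIN] PC=1: INC 5 -> ACC=5 [depth=0]
Event 3 (EXEC): [MAIN] PC=2: NOP [depth=0]
Event 4 (EXEC): [MAIN] PC=3: INC 1 -> ACC=6 [depth=0]
Event 5 (INT 1): INT 1 arrives: push (MAIN, PC=4), enter IRQ1 at PC=0 (depth now 1) [depth=1]
Event 6 (EXEC): [IRQ1] PC=0: INC 4 -> ACC=10 [depth=1]
Event 7 (EXEC): [IRQ1] PC=1: DEC 2 -> ACC=8 [depth=1]
Event 8 (EXEC): [IRQ1] PC=2: IRET -> resume MAIN at PC=4 (depth now 0) [depth=0]
Event 9 (EXEC): [MAIN] PC=4: NOP [depth=0]
Event 10 (EXEC): [MAIN] PC=5: HALT [depth=0]
Max depth observed: 1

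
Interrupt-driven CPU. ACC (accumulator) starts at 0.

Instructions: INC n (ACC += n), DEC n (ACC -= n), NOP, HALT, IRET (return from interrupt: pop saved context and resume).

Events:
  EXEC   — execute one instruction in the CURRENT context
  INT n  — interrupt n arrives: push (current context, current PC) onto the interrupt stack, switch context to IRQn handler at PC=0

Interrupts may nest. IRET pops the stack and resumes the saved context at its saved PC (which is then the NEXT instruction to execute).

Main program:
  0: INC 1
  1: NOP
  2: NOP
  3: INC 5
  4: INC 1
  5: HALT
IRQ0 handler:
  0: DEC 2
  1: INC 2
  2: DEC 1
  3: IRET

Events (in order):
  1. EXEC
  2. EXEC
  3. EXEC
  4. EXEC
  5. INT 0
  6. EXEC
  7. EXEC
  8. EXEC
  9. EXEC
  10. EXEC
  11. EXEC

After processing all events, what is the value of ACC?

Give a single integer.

Event 1 (EXEC): [MAIN] PC=0: INC 1 -> ACC=1
Event 2 (EXEC): [MAIN] PC=1: NOP
Event 3 (EXEC): [MAIN] PC=2: NOP
Event 4 (EXEC): [MAIN] PC=3: INC 5 -> ACC=6
Event 5 (INT 0): INT 0 arrives: push (MAIN, PC=4), enter IRQ0 at PC=0 (depth now 1)
Event 6 (EXEC): [IRQ0] PC=0: DEC 2 -> ACC=4
Event 7 (EXEC): [IRQ0] PC=1: INC 2 -> ACC=6
Event 8 (EXEC): [IRQ0] PC=2: DEC 1 -> ACC=5
Event 9 (EXEC): [IRQ0] PC=3: IRET -> resume MAIN at PC=4 (depth now 0)
Event 10 (EXEC): [MAIN] PC=4: INC 1 -> ACC=6
Event 11 (EXEC): [MAIN] PC=5: HALT

Answer: 6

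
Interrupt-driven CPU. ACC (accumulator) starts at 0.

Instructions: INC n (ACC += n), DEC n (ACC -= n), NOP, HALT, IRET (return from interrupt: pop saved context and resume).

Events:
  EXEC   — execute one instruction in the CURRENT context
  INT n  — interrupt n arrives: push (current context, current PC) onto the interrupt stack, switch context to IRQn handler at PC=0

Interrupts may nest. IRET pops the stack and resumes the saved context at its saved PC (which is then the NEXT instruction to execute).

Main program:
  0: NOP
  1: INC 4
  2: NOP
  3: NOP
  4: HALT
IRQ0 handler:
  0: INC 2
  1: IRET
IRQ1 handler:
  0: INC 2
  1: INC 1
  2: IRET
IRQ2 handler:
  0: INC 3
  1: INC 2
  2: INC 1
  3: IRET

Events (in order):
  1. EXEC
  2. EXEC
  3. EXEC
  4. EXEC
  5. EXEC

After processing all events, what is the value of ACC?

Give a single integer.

Answer: 4

Derivation:
Event 1 (EXEC): [MAIN] PC=0: NOP
Event 2 (EXEC): [MAIN] PC=1: INC 4 -> ACC=4
Event 3 (EXEC): [MAIN] PC=2: NOP
Event 4 (EXEC): [MAIN] PC=3: NOP
Event 5 (EXEC): [MAIN] PC=4: HALT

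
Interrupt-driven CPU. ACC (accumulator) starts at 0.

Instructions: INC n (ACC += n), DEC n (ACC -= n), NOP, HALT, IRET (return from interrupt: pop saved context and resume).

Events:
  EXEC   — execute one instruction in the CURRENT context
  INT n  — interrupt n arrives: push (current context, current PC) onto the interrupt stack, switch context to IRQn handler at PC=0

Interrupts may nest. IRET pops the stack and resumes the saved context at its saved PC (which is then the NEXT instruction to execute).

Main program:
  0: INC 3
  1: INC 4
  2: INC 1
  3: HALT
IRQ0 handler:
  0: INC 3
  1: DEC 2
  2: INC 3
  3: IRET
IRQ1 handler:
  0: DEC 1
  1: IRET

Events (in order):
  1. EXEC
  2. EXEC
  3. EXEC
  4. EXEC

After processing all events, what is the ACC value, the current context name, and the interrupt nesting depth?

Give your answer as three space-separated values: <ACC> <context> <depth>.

Event 1 (EXEC): [MAIN] PC=0: INC 3 -> ACC=3
Event 2 (EXEC): [MAIN] PC=1: INC 4 -> ACC=7
Event 3 (EXEC): [MAIN] PC=2: INC 1 -> ACC=8
Event 4 (EXEC): [MAIN] PC=3: HALT

Answer: 8 MAIN 0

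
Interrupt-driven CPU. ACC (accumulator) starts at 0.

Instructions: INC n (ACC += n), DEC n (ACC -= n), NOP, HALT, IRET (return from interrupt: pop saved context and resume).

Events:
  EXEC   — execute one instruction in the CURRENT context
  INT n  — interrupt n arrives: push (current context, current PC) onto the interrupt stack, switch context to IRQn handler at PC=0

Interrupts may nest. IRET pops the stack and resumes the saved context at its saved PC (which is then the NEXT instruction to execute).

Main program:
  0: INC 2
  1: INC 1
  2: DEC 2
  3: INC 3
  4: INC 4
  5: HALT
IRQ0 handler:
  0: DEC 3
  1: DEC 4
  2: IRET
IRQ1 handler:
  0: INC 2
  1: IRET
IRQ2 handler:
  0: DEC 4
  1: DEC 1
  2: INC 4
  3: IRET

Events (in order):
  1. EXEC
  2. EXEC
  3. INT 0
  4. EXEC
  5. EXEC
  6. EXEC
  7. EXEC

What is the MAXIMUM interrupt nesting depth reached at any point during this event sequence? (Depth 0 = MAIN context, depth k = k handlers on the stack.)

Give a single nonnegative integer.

Event 1 (EXEC): [MAIN] PC=0: INC 2 -> ACC=2 [depth=0]
Event 2 (EXEC): [MAIN] PC=1: INC 1 -> ACC=3 [depth=0]
Event 3 (INT 0): INT 0 arrives: push (MAIN, PC=2), enter IRQ0 at PC=0 (depth now 1) [depth=1]
Event 4 (EXEC): [IRQ0] PC=0: DEC 3 -> ACC=0 [depth=1]
Event 5 (EXEC): [IRQ0] PC=1: DEC 4 -> ACC=-4 [depth=1]
Event 6 (EXEC): [IRQ0] PC=2: IRET -> resume MAIN at PC=2 (depth now 0) [depth=0]
Event 7 (EXEC): [MAIN] PC=2: DEC 2 -> ACC=-6 [depth=0]
Max depth observed: 1

Answer: 1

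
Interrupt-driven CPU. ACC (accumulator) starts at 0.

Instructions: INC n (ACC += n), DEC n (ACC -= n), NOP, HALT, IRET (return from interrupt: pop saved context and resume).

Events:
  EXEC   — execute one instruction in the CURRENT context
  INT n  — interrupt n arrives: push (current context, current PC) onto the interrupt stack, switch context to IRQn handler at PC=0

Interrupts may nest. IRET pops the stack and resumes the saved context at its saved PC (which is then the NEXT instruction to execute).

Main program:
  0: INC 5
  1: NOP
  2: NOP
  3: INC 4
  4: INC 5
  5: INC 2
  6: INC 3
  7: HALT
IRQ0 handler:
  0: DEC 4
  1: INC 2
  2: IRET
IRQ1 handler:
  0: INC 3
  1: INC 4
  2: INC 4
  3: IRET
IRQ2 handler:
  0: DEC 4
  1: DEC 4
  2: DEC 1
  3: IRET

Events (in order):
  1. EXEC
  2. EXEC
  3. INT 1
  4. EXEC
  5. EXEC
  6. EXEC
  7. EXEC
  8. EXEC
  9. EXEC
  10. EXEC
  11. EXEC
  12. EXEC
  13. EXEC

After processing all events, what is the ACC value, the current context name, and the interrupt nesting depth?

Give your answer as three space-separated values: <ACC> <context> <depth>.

Event 1 (EXEC): [MAIN] PC=0: INC 5 -> ACC=5
Event 2 (EXEC): [MAIN] PC=1: NOP
Event 3 (INT 1): INT 1 arrives: push (MAIN, PC=2), enter IRQ1 at PC=0 (depth now 1)
Event 4 (EXEC): [IRQ1] PC=0: INC 3 -> ACC=8
Event 5 (EXEC): [IRQ1] PC=1: INC 4 -> ACC=12
Event 6 (EXEC): [IRQ1] PC=2: INC 4 -> ACC=16
Event 7 (EXEC): [IRQ1] PC=3: IRET -> resume MAIN at PC=2 (depth now 0)
Event 8 (EXEC): [MAIN] PC=2: NOP
Event 9 (EXEC): [MAIN] PC=3: INC 4 -> ACC=20
Event 10 (EXEC): [MAIN] PC=4: INC 5 -> ACC=25
Event 11 (EXEC): [MAIN] PC=5: INC 2 -> ACC=27
Event 12 (EXEC): [MAIN] PC=6: INC 3 -> ACC=30
Event 13 (EXEC): [MAIN] PC=7: HALT

Answer: 30 MAIN 0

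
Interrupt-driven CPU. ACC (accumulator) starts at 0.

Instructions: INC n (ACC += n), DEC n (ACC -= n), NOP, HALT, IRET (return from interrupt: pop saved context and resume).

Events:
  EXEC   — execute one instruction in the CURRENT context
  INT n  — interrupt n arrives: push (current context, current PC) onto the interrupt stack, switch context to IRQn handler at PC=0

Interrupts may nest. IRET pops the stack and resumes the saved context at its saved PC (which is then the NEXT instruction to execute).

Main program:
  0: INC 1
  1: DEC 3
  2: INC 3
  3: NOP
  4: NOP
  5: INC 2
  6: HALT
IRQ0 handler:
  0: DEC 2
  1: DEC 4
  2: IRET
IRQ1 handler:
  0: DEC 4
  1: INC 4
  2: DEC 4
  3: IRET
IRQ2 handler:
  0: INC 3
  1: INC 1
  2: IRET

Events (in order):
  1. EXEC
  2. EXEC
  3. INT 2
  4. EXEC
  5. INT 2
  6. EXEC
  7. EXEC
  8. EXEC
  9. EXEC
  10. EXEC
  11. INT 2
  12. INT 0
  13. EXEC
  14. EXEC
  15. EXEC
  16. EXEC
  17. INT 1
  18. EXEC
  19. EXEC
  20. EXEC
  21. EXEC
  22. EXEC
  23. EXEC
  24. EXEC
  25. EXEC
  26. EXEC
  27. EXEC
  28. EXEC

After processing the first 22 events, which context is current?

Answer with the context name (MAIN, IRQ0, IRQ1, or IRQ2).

Event 1 (EXEC): [MAIN] PC=0: INC 1 -> ACC=1
Event 2 (EXEC): [MAIN] PC=1: DEC 3 -> ACC=-2
Event 3 (INT 2): INT 2 arrives: push (MAIN, PC=2), enter IRQ2 at PC=0 (depth now 1)
Event 4 (EXEC): [IRQ2] PC=0: INC 3 -> ACC=1
Event 5 (INT 2): INT 2 arrives: push (IRQ2, PC=1), enter IRQ2 at PC=0 (depth now 2)
Event 6 (EXEC): [IRQ2] PC=0: INC 3 -> ACC=4
Event 7 (EXEC): [IRQ2] PC=1: INC 1 -> ACC=5
Event 8 (EXEC): [IRQ2] PC=2: IRET -> resume IRQ2 at PC=1 (depth now 1)
Event 9 (EXEC): [IRQ2] PC=1: INC 1 -> ACC=6
Event 10 (EXEC): [IRQ2] PC=2: IRET -> resume MAIN at PC=2 (depth now 0)
Event 11 (INT 2): INT 2 arrives: push (MAIN, PC=2), enter IRQ2 at PC=0 (depth now 1)
Event 12 (INT 0): INT 0 arrives: push (IRQ2, PC=0), enter IRQ0 at PC=0 (depth now 2)
Event 13 (EXEC): [IRQ0] PC=0: DEC 2 -> ACC=4
Event 14 (EXEC): [IRQ0] PC=1: DEC 4 -> ACC=0
Event 15 (EXEC): [IRQ0] PC=2: IRET -> resume IRQ2 at PC=0 (depth now 1)
Event 16 (EXEC): [IRQ2] PC=0: INC 3 -> ACC=3
Event 17 (INT 1): INT 1 arrives: push (IRQ2, PC=1), enter IRQ1 at PC=0 (depth now 2)
Event 18 (EXEC): [IRQ1] PC=0: DEC 4 -> ACC=-1
Event 19 (EXEC): [IRQ1] PC=1: INC 4 -> ACC=3
Event 20 (EXEC): [IRQ1] PC=2: DEC 4 -> ACC=-1
Event 21 (EXEC): [IRQ1] PC=3: IRET -> resume IRQ2 at PC=1 (depth now 1)
Event 22 (EXEC): [IRQ2] PC=1: INC 1 -> ACC=0

Answer: IRQ2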